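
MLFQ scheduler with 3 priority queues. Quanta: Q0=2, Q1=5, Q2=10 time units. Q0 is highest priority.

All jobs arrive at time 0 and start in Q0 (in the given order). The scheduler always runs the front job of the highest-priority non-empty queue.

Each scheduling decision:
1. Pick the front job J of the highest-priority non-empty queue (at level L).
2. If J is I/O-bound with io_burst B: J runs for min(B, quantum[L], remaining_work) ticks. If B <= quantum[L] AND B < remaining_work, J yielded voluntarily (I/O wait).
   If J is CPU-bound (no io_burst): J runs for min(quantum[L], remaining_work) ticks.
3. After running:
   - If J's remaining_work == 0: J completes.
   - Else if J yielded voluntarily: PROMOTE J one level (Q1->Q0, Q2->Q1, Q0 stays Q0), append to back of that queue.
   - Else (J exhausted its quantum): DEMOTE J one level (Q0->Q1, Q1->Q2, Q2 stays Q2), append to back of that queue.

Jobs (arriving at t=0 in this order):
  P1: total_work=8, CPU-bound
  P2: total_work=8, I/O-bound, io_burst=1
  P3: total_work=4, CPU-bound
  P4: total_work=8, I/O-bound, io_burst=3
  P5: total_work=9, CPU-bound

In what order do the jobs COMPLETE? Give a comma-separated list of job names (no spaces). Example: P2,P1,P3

Answer: P2,P3,P4,P1,P5

Derivation:
t=0-2: P1@Q0 runs 2, rem=6, quantum used, demote→Q1. Q0=[P2,P3,P4,P5] Q1=[P1] Q2=[]
t=2-3: P2@Q0 runs 1, rem=7, I/O yield, promote→Q0. Q0=[P3,P4,P5,P2] Q1=[P1] Q2=[]
t=3-5: P3@Q0 runs 2, rem=2, quantum used, demote→Q1. Q0=[P4,P5,P2] Q1=[P1,P3] Q2=[]
t=5-7: P4@Q0 runs 2, rem=6, quantum used, demote→Q1. Q0=[P5,P2] Q1=[P1,P3,P4] Q2=[]
t=7-9: P5@Q0 runs 2, rem=7, quantum used, demote→Q1. Q0=[P2] Q1=[P1,P3,P4,P5] Q2=[]
t=9-10: P2@Q0 runs 1, rem=6, I/O yield, promote→Q0. Q0=[P2] Q1=[P1,P3,P4,P5] Q2=[]
t=10-11: P2@Q0 runs 1, rem=5, I/O yield, promote→Q0. Q0=[P2] Q1=[P1,P3,P4,P5] Q2=[]
t=11-12: P2@Q0 runs 1, rem=4, I/O yield, promote→Q0. Q0=[P2] Q1=[P1,P3,P4,P5] Q2=[]
t=12-13: P2@Q0 runs 1, rem=3, I/O yield, promote→Q0. Q0=[P2] Q1=[P1,P3,P4,P5] Q2=[]
t=13-14: P2@Q0 runs 1, rem=2, I/O yield, promote→Q0. Q0=[P2] Q1=[P1,P3,P4,P5] Q2=[]
t=14-15: P2@Q0 runs 1, rem=1, I/O yield, promote→Q0. Q0=[P2] Q1=[P1,P3,P4,P5] Q2=[]
t=15-16: P2@Q0 runs 1, rem=0, completes. Q0=[] Q1=[P1,P3,P4,P5] Q2=[]
t=16-21: P1@Q1 runs 5, rem=1, quantum used, demote→Q2. Q0=[] Q1=[P3,P4,P5] Q2=[P1]
t=21-23: P3@Q1 runs 2, rem=0, completes. Q0=[] Q1=[P4,P5] Q2=[P1]
t=23-26: P4@Q1 runs 3, rem=3, I/O yield, promote→Q0. Q0=[P4] Q1=[P5] Q2=[P1]
t=26-28: P4@Q0 runs 2, rem=1, quantum used, demote→Q1. Q0=[] Q1=[P5,P4] Q2=[P1]
t=28-33: P5@Q1 runs 5, rem=2, quantum used, demote→Q2. Q0=[] Q1=[P4] Q2=[P1,P5]
t=33-34: P4@Q1 runs 1, rem=0, completes. Q0=[] Q1=[] Q2=[P1,P5]
t=34-35: P1@Q2 runs 1, rem=0, completes. Q0=[] Q1=[] Q2=[P5]
t=35-37: P5@Q2 runs 2, rem=0, completes. Q0=[] Q1=[] Q2=[]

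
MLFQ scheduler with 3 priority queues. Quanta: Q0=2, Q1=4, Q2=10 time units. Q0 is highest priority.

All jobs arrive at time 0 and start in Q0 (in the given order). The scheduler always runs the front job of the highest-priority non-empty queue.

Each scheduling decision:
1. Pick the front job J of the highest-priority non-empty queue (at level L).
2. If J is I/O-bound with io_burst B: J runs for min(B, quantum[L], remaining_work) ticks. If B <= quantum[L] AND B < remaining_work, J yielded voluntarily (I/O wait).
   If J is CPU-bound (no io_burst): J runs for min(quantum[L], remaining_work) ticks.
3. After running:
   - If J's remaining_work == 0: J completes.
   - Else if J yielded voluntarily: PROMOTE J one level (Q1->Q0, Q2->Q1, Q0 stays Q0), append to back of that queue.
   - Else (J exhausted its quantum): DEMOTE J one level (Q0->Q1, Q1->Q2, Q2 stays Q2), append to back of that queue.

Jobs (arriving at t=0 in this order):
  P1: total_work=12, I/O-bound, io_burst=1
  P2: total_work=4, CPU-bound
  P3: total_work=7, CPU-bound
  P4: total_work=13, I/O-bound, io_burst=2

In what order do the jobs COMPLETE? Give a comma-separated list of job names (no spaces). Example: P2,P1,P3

t=0-1: P1@Q0 runs 1, rem=11, I/O yield, promote→Q0. Q0=[P2,P3,P4,P1] Q1=[] Q2=[]
t=1-3: P2@Q0 runs 2, rem=2, quantum used, demote→Q1. Q0=[P3,P4,P1] Q1=[P2] Q2=[]
t=3-5: P3@Q0 runs 2, rem=5, quantum used, demote→Q1. Q0=[P4,P1] Q1=[P2,P3] Q2=[]
t=5-7: P4@Q0 runs 2, rem=11, I/O yield, promote→Q0. Q0=[P1,P4] Q1=[P2,P3] Q2=[]
t=7-8: P1@Q0 runs 1, rem=10, I/O yield, promote→Q0. Q0=[P4,P1] Q1=[P2,P3] Q2=[]
t=8-10: P4@Q0 runs 2, rem=9, I/O yield, promote→Q0. Q0=[P1,P4] Q1=[P2,P3] Q2=[]
t=10-11: P1@Q0 runs 1, rem=9, I/O yield, promote→Q0. Q0=[P4,P1] Q1=[P2,P3] Q2=[]
t=11-13: P4@Q0 runs 2, rem=7, I/O yield, promote→Q0. Q0=[P1,P4] Q1=[P2,P3] Q2=[]
t=13-14: P1@Q0 runs 1, rem=8, I/O yield, promote→Q0. Q0=[P4,P1] Q1=[P2,P3] Q2=[]
t=14-16: P4@Q0 runs 2, rem=5, I/O yield, promote→Q0. Q0=[P1,P4] Q1=[P2,P3] Q2=[]
t=16-17: P1@Q0 runs 1, rem=7, I/O yield, promote→Q0. Q0=[P4,P1] Q1=[P2,P3] Q2=[]
t=17-19: P4@Q0 runs 2, rem=3, I/O yield, promote→Q0. Q0=[P1,P4] Q1=[P2,P3] Q2=[]
t=19-20: P1@Q0 runs 1, rem=6, I/O yield, promote→Q0. Q0=[P4,P1] Q1=[P2,P3] Q2=[]
t=20-22: P4@Q0 runs 2, rem=1, I/O yield, promote→Q0. Q0=[P1,P4] Q1=[P2,P3] Q2=[]
t=22-23: P1@Q0 runs 1, rem=5, I/O yield, promote→Q0. Q0=[P4,P1] Q1=[P2,P3] Q2=[]
t=23-24: P4@Q0 runs 1, rem=0, completes. Q0=[P1] Q1=[P2,P3] Q2=[]
t=24-25: P1@Q0 runs 1, rem=4, I/O yield, promote→Q0. Q0=[P1] Q1=[P2,P3] Q2=[]
t=25-26: P1@Q0 runs 1, rem=3, I/O yield, promote→Q0. Q0=[P1] Q1=[P2,P3] Q2=[]
t=26-27: P1@Q0 runs 1, rem=2, I/O yield, promote→Q0. Q0=[P1] Q1=[P2,P3] Q2=[]
t=27-28: P1@Q0 runs 1, rem=1, I/O yield, promote→Q0. Q0=[P1] Q1=[P2,P3] Q2=[]
t=28-29: P1@Q0 runs 1, rem=0, completes. Q0=[] Q1=[P2,P3] Q2=[]
t=29-31: P2@Q1 runs 2, rem=0, completes. Q0=[] Q1=[P3] Q2=[]
t=31-35: P3@Q1 runs 4, rem=1, quantum used, demote→Q2. Q0=[] Q1=[] Q2=[P3]
t=35-36: P3@Q2 runs 1, rem=0, completes. Q0=[] Q1=[] Q2=[]

Answer: P4,P1,P2,P3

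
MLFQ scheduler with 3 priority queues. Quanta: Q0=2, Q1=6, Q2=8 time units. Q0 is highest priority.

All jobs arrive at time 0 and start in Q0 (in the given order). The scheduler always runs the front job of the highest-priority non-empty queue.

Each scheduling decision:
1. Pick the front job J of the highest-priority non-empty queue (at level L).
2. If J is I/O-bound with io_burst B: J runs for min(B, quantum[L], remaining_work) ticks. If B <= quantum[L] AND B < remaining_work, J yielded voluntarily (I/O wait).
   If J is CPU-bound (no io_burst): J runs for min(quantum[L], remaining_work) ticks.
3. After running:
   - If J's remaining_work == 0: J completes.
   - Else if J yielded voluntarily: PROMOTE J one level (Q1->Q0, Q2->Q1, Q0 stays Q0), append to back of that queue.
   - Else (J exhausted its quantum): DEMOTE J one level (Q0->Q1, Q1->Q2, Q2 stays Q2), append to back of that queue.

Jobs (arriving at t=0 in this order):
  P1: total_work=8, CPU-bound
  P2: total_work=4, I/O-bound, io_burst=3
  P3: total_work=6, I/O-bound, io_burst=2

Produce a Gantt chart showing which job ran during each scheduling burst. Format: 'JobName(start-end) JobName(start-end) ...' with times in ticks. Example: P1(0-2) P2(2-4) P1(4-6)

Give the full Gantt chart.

Answer: P1(0-2) P2(2-4) P3(4-6) P3(6-8) P3(8-10) P1(10-16) P2(16-18)

Derivation:
t=0-2: P1@Q0 runs 2, rem=6, quantum used, demote→Q1. Q0=[P2,P3] Q1=[P1] Q2=[]
t=2-4: P2@Q0 runs 2, rem=2, quantum used, demote→Q1. Q0=[P3] Q1=[P1,P2] Q2=[]
t=4-6: P3@Q0 runs 2, rem=4, I/O yield, promote→Q0. Q0=[P3] Q1=[P1,P2] Q2=[]
t=6-8: P3@Q0 runs 2, rem=2, I/O yield, promote→Q0. Q0=[P3] Q1=[P1,P2] Q2=[]
t=8-10: P3@Q0 runs 2, rem=0, completes. Q0=[] Q1=[P1,P2] Q2=[]
t=10-16: P1@Q1 runs 6, rem=0, completes. Q0=[] Q1=[P2] Q2=[]
t=16-18: P2@Q1 runs 2, rem=0, completes. Q0=[] Q1=[] Q2=[]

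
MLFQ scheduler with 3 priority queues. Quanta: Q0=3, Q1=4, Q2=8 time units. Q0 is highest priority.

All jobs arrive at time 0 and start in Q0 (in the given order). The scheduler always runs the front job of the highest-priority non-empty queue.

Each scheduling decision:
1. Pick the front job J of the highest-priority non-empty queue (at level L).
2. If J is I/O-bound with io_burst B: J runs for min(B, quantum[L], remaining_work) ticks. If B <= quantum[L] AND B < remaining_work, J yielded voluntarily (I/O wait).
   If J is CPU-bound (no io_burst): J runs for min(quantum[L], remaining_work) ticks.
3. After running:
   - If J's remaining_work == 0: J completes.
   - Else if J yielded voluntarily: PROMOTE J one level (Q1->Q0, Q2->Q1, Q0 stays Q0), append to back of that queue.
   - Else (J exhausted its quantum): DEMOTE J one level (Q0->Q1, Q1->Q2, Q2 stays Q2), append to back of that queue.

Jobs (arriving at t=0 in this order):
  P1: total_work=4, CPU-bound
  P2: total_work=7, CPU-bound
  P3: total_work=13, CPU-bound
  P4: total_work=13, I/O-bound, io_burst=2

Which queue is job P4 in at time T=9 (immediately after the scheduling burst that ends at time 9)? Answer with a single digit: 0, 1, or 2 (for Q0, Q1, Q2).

t=0-3: P1@Q0 runs 3, rem=1, quantum used, demote→Q1. Q0=[P2,P3,P4] Q1=[P1] Q2=[]
t=3-6: P2@Q0 runs 3, rem=4, quantum used, demote→Q1. Q0=[P3,P4] Q1=[P1,P2] Q2=[]
t=6-9: P3@Q0 runs 3, rem=10, quantum used, demote→Q1. Q0=[P4] Q1=[P1,P2,P3] Q2=[]
t=9-11: P4@Q0 runs 2, rem=11, I/O yield, promote→Q0. Q0=[P4] Q1=[P1,P2,P3] Q2=[]
t=11-13: P4@Q0 runs 2, rem=9, I/O yield, promote→Q0. Q0=[P4] Q1=[P1,P2,P3] Q2=[]
t=13-15: P4@Q0 runs 2, rem=7, I/O yield, promote→Q0. Q0=[P4] Q1=[P1,P2,P3] Q2=[]
t=15-17: P4@Q0 runs 2, rem=5, I/O yield, promote→Q0. Q0=[P4] Q1=[P1,P2,P3] Q2=[]
t=17-19: P4@Q0 runs 2, rem=3, I/O yield, promote→Q0. Q0=[P4] Q1=[P1,P2,P3] Q2=[]
t=19-21: P4@Q0 runs 2, rem=1, I/O yield, promote→Q0. Q0=[P4] Q1=[P1,P2,P3] Q2=[]
t=21-22: P4@Q0 runs 1, rem=0, completes. Q0=[] Q1=[P1,P2,P3] Q2=[]
t=22-23: P1@Q1 runs 1, rem=0, completes. Q0=[] Q1=[P2,P3] Q2=[]
t=23-27: P2@Q1 runs 4, rem=0, completes. Q0=[] Q1=[P3] Q2=[]
t=27-31: P3@Q1 runs 4, rem=6, quantum used, demote→Q2. Q0=[] Q1=[] Q2=[P3]
t=31-37: P3@Q2 runs 6, rem=0, completes. Q0=[] Q1=[] Q2=[]

Answer: 0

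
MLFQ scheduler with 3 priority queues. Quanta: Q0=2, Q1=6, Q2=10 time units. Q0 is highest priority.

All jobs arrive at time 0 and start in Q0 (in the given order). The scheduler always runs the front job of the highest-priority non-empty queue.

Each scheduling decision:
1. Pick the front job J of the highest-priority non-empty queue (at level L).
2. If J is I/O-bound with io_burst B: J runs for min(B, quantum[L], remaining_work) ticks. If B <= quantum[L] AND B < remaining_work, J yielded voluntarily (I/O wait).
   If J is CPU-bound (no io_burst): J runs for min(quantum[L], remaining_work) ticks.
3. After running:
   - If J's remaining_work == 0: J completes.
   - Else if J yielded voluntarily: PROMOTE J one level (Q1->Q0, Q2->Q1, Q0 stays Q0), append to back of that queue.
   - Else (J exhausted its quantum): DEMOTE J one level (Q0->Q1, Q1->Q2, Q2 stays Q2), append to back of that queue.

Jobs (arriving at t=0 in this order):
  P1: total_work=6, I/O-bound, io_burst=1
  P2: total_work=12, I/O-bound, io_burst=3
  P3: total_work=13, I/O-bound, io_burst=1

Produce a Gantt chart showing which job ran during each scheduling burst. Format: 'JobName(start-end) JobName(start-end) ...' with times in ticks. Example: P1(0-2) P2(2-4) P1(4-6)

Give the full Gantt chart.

t=0-1: P1@Q0 runs 1, rem=5, I/O yield, promote→Q0. Q0=[P2,P3,P1] Q1=[] Q2=[]
t=1-3: P2@Q0 runs 2, rem=10, quantum used, demote→Q1. Q0=[P3,P1] Q1=[P2] Q2=[]
t=3-4: P3@Q0 runs 1, rem=12, I/O yield, promote→Q0. Q0=[P1,P3] Q1=[P2] Q2=[]
t=4-5: P1@Q0 runs 1, rem=4, I/O yield, promote→Q0. Q0=[P3,P1] Q1=[P2] Q2=[]
t=5-6: P3@Q0 runs 1, rem=11, I/O yield, promote→Q0. Q0=[P1,P3] Q1=[P2] Q2=[]
t=6-7: P1@Q0 runs 1, rem=3, I/O yield, promote→Q0. Q0=[P3,P1] Q1=[P2] Q2=[]
t=7-8: P3@Q0 runs 1, rem=10, I/O yield, promote→Q0. Q0=[P1,P3] Q1=[P2] Q2=[]
t=8-9: P1@Q0 runs 1, rem=2, I/O yield, promote→Q0. Q0=[P3,P1] Q1=[P2] Q2=[]
t=9-10: P3@Q0 runs 1, rem=9, I/O yield, promote→Q0. Q0=[P1,P3] Q1=[P2] Q2=[]
t=10-11: P1@Q0 runs 1, rem=1, I/O yield, promote→Q0. Q0=[P3,P1] Q1=[P2] Q2=[]
t=11-12: P3@Q0 runs 1, rem=8, I/O yield, promote→Q0. Q0=[P1,P3] Q1=[P2] Q2=[]
t=12-13: P1@Q0 runs 1, rem=0, completes. Q0=[P3] Q1=[P2] Q2=[]
t=13-14: P3@Q0 runs 1, rem=7, I/O yield, promote→Q0. Q0=[P3] Q1=[P2] Q2=[]
t=14-15: P3@Q0 runs 1, rem=6, I/O yield, promote→Q0. Q0=[P3] Q1=[P2] Q2=[]
t=15-16: P3@Q0 runs 1, rem=5, I/O yield, promote→Q0. Q0=[P3] Q1=[P2] Q2=[]
t=16-17: P3@Q0 runs 1, rem=4, I/O yield, promote→Q0. Q0=[P3] Q1=[P2] Q2=[]
t=17-18: P3@Q0 runs 1, rem=3, I/O yield, promote→Q0. Q0=[P3] Q1=[P2] Q2=[]
t=18-19: P3@Q0 runs 1, rem=2, I/O yield, promote→Q0. Q0=[P3] Q1=[P2] Q2=[]
t=19-20: P3@Q0 runs 1, rem=1, I/O yield, promote→Q0. Q0=[P3] Q1=[P2] Q2=[]
t=20-21: P3@Q0 runs 1, rem=0, completes. Q0=[] Q1=[P2] Q2=[]
t=21-24: P2@Q1 runs 3, rem=7, I/O yield, promote→Q0. Q0=[P2] Q1=[] Q2=[]
t=24-26: P2@Q0 runs 2, rem=5, quantum used, demote→Q1. Q0=[] Q1=[P2] Q2=[]
t=26-29: P2@Q1 runs 3, rem=2, I/O yield, promote→Q0. Q0=[P2] Q1=[] Q2=[]
t=29-31: P2@Q0 runs 2, rem=0, completes. Q0=[] Q1=[] Q2=[]

Answer: P1(0-1) P2(1-3) P3(3-4) P1(4-5) P3(5-6) P1(6-7) P3(7-8) P1(8-9) P3(9-10) P1(10-11) P3(11-12) P1(12-13) P3(13-14) P3(14-15) P3(15-16) P3(16-17) P3(17-18) P3(18-19) P3(19-20) P3(20-21) P2(21-24) P2(24-26) P2(26-29) P2(29-31)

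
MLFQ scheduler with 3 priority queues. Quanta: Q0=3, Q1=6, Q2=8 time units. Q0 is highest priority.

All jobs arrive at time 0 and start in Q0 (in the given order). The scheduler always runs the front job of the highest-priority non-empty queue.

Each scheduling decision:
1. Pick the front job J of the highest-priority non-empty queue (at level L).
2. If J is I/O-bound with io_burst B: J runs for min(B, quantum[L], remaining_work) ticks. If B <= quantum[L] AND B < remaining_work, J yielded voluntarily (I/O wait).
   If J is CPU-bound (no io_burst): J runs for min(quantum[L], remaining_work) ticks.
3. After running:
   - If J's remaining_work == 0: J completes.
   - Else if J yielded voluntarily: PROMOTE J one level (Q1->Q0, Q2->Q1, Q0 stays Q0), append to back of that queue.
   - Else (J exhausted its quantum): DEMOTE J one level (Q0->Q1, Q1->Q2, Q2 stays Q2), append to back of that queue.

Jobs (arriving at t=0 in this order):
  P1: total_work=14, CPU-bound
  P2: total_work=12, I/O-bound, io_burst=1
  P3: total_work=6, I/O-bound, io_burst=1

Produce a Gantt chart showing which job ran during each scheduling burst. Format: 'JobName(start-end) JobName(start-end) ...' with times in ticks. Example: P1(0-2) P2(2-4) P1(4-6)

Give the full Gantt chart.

t=0-3: P1@Q0 runs 3, rem=11, quantum used, demote→Q1. Q0=[P2,P3] Q1=[P1] Q2=[]
t=3-4: P2@Q0 runs 1, rem=11, I/O yield, promote→Q0. Q0=[P3,P2] Q1=[P1] Q2=[]
t=4-5: P3@Q0 runs 1, rem=5, I/O yield, promote→Q0. Q0=[P2,P3] Q1=[P1] Q2=[]
t=5-6: P2@Q0 runs 1, rem=10, I/O yield, promote→Q0. Q0=[P3,P2] Q1=[P1] Q2=[]
t=6-7: P3@Q0 runs 1, rem=4, I/O yield, promote→Q0. Q0=[P2,P3] Q1=[P1] Q2=[]
t=7-8: P2@Q0 runs 1, rem=9, I/O yield, promote→Q0. Q0=[P3,P2] Q1=[P1] Q2=[]
t=8-9: P3@Q0 runs 1, rem=3, I/O yield, promote→Q0. Q0=[P2,P3] Q1=[P1] Q2=[]
t=9-10: P2@Q0 runs 1, rem=8, I/O yield, promote→Q0. Q0=[P3,P2] Q1=[P1] Q2=[]
t=10-11: P3@Q0 runs 1, rem=2, I/O yield, promote→Q0. Q0=[P2,P3] Q1=[P1] Q2=[]
t=11-12: P2@Q0 runs 1, rem=7, I/O yield, promote→Q0. Q0=[P3,P2] Q1=[P1] Q2=[]
t=12-13: P3@Q0 runs 1, rem=1, I/O yield, promote→Q0. Q0=[P2,P3] Q1=[P1] Q2=[]
t=13-14: P2@Q0 runs 1, rem=6, I/O yield, promote→Q0. Q0=[P3,P2] Q1=[P1] Q2=[]
t=14-15: P3@Q0 runs 1, rem=0, completes. Q0=[P2] Q1=[P1] Q2=[]
t=15-16: P2@Q0 runs 1, rem=5, I/O yield, promote→Q0. Q0=[P2] Q1=[P1] Q2=[]
t=16-17: P2@Q0 runs 1, rem=4, I/O yield, promote→Q0. Q0=[P2] Q1=[P1] Q2=[]
t=17-18: P2@Q0 runs 1, rem=3, I/O yield, promote→Q0. Q0=[P2] Q1=[P1] Q2=[]
t=18-19: P2@Q0 runs 1, rem=2, I/O yield, promote→Q0. Q0=[P2] Q1=[P1] Q2=[]
t=19-20: P2@Q0 runs 1, rem=1, I/O yield, promote→Q0. Q0=[P2] Q1=[P1] Q2=[]
t=20-21: P2@Q0 runs 1, rem=0, completes. Q0=[] Q1=[P1] Q2=[]
t=21-27: P1@Q1 runs 6, rem=5, quantum used, demote→Q2. Q0=[] Q1=[] Q2=[P1]
t=27-32: P1@Q2 runs 5, rem=0, completes. Q0=[] Q1=[] Q2=[]

Answer: P1(0-3) P2(3-4) P3(4-5) P2(5-6) P3(6-7) P2(7-8) P3(8-9) P2(9-10) P3(10-11) P2(11-12) P3(12-13) P2(13-14) P3(14-15) P2(15-16) P2(16-17) P2(17-18) P2(18-19) P2(19-20) P2(20-21) P1(21-27) P1(27-32)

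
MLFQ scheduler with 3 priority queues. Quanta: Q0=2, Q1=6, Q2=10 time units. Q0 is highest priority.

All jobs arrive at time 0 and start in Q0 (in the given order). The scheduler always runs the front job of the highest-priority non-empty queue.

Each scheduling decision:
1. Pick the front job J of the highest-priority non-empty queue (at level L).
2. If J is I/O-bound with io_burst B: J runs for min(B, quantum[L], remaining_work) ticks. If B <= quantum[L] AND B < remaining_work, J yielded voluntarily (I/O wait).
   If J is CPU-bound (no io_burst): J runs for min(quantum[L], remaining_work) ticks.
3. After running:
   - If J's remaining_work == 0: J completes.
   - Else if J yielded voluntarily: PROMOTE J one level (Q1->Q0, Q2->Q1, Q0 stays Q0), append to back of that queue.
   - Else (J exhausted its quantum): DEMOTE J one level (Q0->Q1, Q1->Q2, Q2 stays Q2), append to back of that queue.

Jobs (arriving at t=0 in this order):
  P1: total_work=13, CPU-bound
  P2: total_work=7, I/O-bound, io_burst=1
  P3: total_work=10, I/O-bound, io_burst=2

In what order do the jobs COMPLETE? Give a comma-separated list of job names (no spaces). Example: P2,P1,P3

t=0-2: P1@Q0 runs 2, rem=11, quantum used, demote→Q1. Q0=[P2,P3] Q1=[P1] Q2=[]
t=2-3: P2@Q0 runs 1, rem=6, I/O yield, promote→Q0. Q0=[P3,P2] Q1=[P1] Q2=[]
t=3-5: P3@Q0 runs 2, rem=8, I/O yield, promote→Q0. Q0=[P2,P3] Q1=[P1] Q2=[]
t=5-6: P2@Q0 runs 1, rem=5, I/O yield, promote→Q0. Q0=[P3,P2] Q1=[P1] Q2=[]
t=6-8: P3@Q0 runs 2, rem=6, I/O yield, promote→Q0. Q0=[P2,P3] Q1=[P1] Q2=[]
t=8-9: P2@Q0 runs 1, rem=4, I/O yield, promote→Q0. Q0=[P3,P2] Q1=[P1] Q2=[]
t=9-11: P3@Q0 runs 2, rem=4, I/O yield, promote→Q0. Q0=[P2,P3] Q1=[P1] Q2=[]
t=11-12: P2@Q0 runs 1, rem=3, I/O yield, promote→Q0. Q0=[P3,P2] Q1=[P1] Q2=[]
t=12-14: P3@Q0 runs 2, rem=2, I/O yield, promote→Q0. Q0=[P2,P3] Q1=[P1] Q2=[]
t=14-15: P2@Q0 runs 1, rem=2, I/O yield, promote→Q0. Q0=[P3,P2] Q1=[P1] Q2=[]
t=15-17: P3@Q0 runs 2, rem=0, completes. Q0=[P2] Q1=[P1] Q2=[]
t=17-18: P2@Q0 runs 1, rem=1, I/O yield, promote→Q0. Q0=[P2] Q1=[P1] Q2=[]
t=18-19: P2@Q0 runs 1, rem=0, completes. Q0=[] Q1=[P1] Q2=[]
t=19-25: P1@Q1 runs 6, rem=5, quantum used, demote→Q2. Q0=[] Q1=[] Q2=[P1]
t=25-30: P1@Q2 runs 5, rem=0, completes. Q0=[] Q1=[] Q2=[]

Answer: P3,P2,P1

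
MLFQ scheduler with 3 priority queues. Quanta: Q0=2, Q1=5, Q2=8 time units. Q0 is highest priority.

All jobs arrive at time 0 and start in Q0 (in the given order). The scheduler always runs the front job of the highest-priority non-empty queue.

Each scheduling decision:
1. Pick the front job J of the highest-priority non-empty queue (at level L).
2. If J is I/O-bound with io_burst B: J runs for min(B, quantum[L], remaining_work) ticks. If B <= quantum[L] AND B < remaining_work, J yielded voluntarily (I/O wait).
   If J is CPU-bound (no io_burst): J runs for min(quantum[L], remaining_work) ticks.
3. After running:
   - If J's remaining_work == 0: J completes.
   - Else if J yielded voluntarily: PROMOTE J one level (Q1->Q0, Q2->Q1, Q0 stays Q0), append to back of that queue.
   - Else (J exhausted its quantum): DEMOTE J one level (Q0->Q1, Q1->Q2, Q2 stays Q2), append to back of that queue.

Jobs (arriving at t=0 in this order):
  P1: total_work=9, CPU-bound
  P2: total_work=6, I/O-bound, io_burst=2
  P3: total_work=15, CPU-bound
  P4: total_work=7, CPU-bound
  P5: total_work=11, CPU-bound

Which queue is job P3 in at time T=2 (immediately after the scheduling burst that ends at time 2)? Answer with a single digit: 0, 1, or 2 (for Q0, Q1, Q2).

t=0-2: P1@Q0 runs 2, rem=7, quantum used, demote→Q1. Q0=[P2,P3,P4,P5] Q1=[P1] Q2=[]
t=2-4: P2@Q0 runs 2, rem=4, I/O yield, promote→Q0. Q0=[P3,P4,P5,P2] Q1=[P1] Q2=[]
t=4-6: P3@Q0 runs 2, rem=13, quantum used, demote→Q1. Q0=[P4,P5,P2] Q1=[P1,P3] Q2=[]
t=6-8: P4@Q0 runs 2, rem=5, quantum used, demote→Q1. Q0=[P5,P2] Q1=[P1,P3,P4] Q2=[]
t=8-10: P5@Q0 runs 2, rem=9, quantum used, demote→Q1. Q0=[P2] Q1=[P1,P3,P4,P5] Q2=[]
t=10-12: P2@Q0 runs 2, rem=2, I/O yield, promote→Q0. Q0=[P2] Q1=[P1,P3,P4,P5] Q2=[]
t=12-14: P2@Q0 runs 2, rem=0, completes. Q0=[] Q1=[P1,P3,P4,P5] Q2=[]
t=14-19: P1@Q1 runs 5, rem=2, quantum used, demote→Q2. Q0=[] Q1=[P3,P4,P5] Q2=[P1]
t=19-24: P3@Q1 runs 5, rem=8, quantum used, demote→Q2. Q0=[] Q1=[P4,P5] Q2=[P1,P3]
t=24-29: P4@Q1 runs 5, rem=0, completes. Q0=[] Q1=[P5] Q2=[P1,P3]
t=29-34: P5@Q1 runs 5, rem=4, quantum used, demote→Q2. Q0=[] Q1=[] Q2=[P1,P3,P5]
t=34-36: P1@Q2 runs 2, rem=0, completes. Q0=[] Q1=[] Q2=[P3,P5]
t=36-44: P3@Q2 runs 8, rem=0, completes. Q0=[] Q1=[] Q2=[P5]
t=44-48: P5@Q2 runs 4, rem=0, completes. Q0=[] Q1=[] Q2=[]

Answer: 0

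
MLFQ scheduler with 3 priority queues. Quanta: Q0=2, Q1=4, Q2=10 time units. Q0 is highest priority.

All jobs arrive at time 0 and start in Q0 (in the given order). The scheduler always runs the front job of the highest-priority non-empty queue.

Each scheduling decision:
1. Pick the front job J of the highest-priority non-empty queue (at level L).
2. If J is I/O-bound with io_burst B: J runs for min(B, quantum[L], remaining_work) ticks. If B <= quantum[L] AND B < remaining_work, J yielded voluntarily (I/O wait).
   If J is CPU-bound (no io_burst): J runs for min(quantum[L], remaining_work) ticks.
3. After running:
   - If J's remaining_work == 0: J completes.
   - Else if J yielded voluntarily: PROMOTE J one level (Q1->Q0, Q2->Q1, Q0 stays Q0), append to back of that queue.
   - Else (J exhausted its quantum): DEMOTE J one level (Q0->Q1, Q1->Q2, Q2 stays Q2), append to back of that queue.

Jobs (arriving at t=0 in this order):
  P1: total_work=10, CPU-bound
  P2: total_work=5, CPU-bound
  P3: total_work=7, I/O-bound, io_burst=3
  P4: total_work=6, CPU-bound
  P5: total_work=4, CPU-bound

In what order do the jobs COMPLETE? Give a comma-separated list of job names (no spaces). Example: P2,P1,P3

t=0-2: P1@Q0 runs 2, rem=8, quantum used, demote→Q1. Q0=[P2,P3,P4,P5] Q1=[P1] Q2=[]
t=2-4: P2@Q0 runs 2, rem=3, quantum used, demote→Q1. Q0=[P3,P4,P5] Q1=[P1,P2] Q2=[]
t=4-6: P3@Q0 runs 2, rem=5, quantum used, demote→Q1. Q0=[P4,P5] Q1=[P1,P2,P3] Q2=[]
t=6-8: P4@Q0 runs 2, rem=4, quantum used, demote→Q1. Q0=[P5] Q1=[P1,P2,P3,P4] Q2=[]
t=8-10: P5@Q0 runs 2, rem=2, quantum used, demote→Q1. Q0=[] Q1=[P1,P2,P3,P4,P5] Q2=[]
t=10-14: P1@Q1 runs 4, rem=4, quantum used, demote→Q2. Q0=[] Q1=[P2,P3,P4,P5] Q2=[P1]
t=14-17: P2@Q1 runs 3, rem=0, completes. Q0=[] Q1=[P3,P4,P5] Q2=[P1]
t=17-20: P3@Q1 runs 3, rem=2, I/O yield, promote→Q0. Q0=[P3] Q1=[P4,P5] Q2=[P1]
t=20-22: P3@Q0 runs 2, rem=0, completes. Q0=[] Q1=[P4,P5] Q2=[P1]
t=22-26: P4@Q1 runs 4, rem=0, completes. Q0=[] Q1=[P5] Q2=[P1]
t=26-28: P5@Q1 runs 2, rem=0, completes. Q0=[] Q1=[] Q2=[P1]
t=28-32: P1@Q2 runs 4, rem=0, completes. Q0=[] Q1=[] Q2=[]

Answer: P2,P3,P4,P5,P1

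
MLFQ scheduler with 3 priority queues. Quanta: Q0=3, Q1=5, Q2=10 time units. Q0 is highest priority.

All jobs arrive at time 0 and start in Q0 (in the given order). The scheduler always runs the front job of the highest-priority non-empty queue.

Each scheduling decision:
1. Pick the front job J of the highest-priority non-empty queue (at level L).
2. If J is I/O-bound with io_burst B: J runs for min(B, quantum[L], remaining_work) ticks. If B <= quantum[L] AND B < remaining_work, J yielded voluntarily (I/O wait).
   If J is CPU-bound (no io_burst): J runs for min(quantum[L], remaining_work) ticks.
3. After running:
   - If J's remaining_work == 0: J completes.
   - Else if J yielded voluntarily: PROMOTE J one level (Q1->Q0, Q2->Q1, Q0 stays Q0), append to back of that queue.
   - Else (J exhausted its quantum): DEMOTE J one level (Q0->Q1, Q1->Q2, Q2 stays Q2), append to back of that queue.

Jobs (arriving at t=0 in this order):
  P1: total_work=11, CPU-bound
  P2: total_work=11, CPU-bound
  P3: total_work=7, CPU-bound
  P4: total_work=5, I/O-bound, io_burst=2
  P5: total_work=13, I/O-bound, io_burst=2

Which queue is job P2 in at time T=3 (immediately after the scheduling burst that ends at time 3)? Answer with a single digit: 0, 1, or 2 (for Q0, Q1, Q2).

t=0-3: P1@Q0 runs 3, rem=8, quantum used, demote→Q1. Q0=[P2,P3,P4,P5] Q1=[P1] Q2=[]
t=3-6: P2@Q0 runs 3, rem=8, quantum used, demote→Q1. Q0=[P3,P4,P5] Q1=[P1,P2] Q2=[]
t=6-9: P3@Q0 runs 3, rem=4, quantum used, demote→Q1. Q0=[P4,P5] Q1=[P1,P2,P3] Q2=[]
t=9-11: P4@Q0 runs 2, rem=3, I/O yield, promote→Q0. Q0=[P5,P4] Q1=[P1,P2,P3] Q2=[]
t=11-13: P5@Q0 runs 2, rem=11, I/O yield, promote→Q0. Q0=[P4,P5] Q1=[P1,P2,P3] Q2=[]
t=13-15: P4@Q0 runs 2, rem=1, I/O yield, promote→Q0. Q0=[P5,P4] Q1=[P1,P2,P3] Q2=[]
t=15-17: P5@Q0 runs 2, rem=9, I/O yield, promote→Q0. Q0=[P4,P5] Q1=[P1,P2,P3] Q2=[]
t=17-18: P4@Q0 runs 1, rem=0, completes. Q0=[P5] Q1=[P1,P2,P3] Q2=[]
t=18-20: P5@Q0 runs 2, rem=7, I/O yield, promote→Q0. Q0=[P5] Q1=[P1,P2,P3] Q2=[]
t=20-22: P5@Q0 runs 2, rem=5, I/O yield, promote→Q0. Q0=[P5] Q1=[P1,P2,P3] Q2=[]
t=22-24: P5@Q0 runs 2, rem=3, I/O yield, promote→Q0. Q0=[P5] Q1=[P1,P2,P3] Q2=[]
t=24-26: P5@Q0 runs 2, rem=1, I/O yield, promote→Q0. Q0=[P5] Q1=[P1,P2,P3] Q2=[]
t=26-27: P5@Q0 runs 1, rem=0, completes. Q0=[] Q1=[P1,P2,P3] Q2=[]
t=27-32: P1@Q1 runs 5, rem=3, quantum used, demote→Q2. Q0=[] Q1=[P2,P3] Q2=[P1]
t=32-37: P2@Q1 runs 5, rem=3, quantum used, demote→Q2. Q0=[] Q1=[P3] Q2=[P1,P2]
t=37-41: P3@Q1 runs 4, rem=0, completes. Q0=[] Q1=[] Q2=[P1,P2]
t=41-44: P1@Q2 runs 3, rem=0, completes. Q0=[] Q1=[] Q2=[P2]
t=44-47: P2@Q2 runs 3, rem=0, completes. Q0=[] Q1=[] Q2=[]

Answer: 0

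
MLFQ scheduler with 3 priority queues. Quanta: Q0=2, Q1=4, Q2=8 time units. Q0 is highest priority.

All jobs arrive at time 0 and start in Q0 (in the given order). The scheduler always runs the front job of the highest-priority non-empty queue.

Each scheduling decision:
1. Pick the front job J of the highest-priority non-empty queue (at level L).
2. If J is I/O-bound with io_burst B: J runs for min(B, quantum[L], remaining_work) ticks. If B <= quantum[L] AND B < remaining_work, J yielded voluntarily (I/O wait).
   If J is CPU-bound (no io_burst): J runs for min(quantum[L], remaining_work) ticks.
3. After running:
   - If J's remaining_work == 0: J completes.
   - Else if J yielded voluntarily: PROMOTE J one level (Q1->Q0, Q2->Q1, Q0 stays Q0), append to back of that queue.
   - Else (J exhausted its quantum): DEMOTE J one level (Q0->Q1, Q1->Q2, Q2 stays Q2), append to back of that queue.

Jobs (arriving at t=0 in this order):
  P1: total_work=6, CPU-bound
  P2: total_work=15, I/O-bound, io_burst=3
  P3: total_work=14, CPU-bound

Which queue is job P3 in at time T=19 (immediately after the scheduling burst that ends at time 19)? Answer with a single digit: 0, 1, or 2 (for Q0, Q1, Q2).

Answer: 2

Derivation:
t=0-2: P1@Q0 runs 2, rem=4, quantum used, demote→Q1. Q0=[P2,P3] Q1=[P1] Q2=[]
t=2-4: P2@Q0 runs 2, rem=13, quantum used, demote→Q1. Q0=[P3] Q1=[P1,P2] Q2=[]
t=4-6: P3@Q0 runs 2, rem=12, quantum used, demote→Q1. Q0=[] Q1=[P1,P2,P3] Q2=[]
t=6-10: P1@Q1 runs 4, rem=0, completes. Q0=[] Q1=[P2,P3] Q2=[]
t=10-13: P2@Q1 runs 3, rem=10, I/O yield, promote→Q0. Q0=[P2] Q1=[P3] Q2=[]
t=13-15: P2@Q0 runs 2, rem=8, quantum used, demote→Q1. Q0=[] Q1=[P3,P2] Q2=[]
t=15-19: P3@Q1 runs 4, rem=8, quantum used, demote→Q2. Q0=[] Q1=[P2] Q2=[P3]
t=19-22: P2@Q1 runs 3, rem=5, I/O yield, promote→Q0. Q0=[P2] Q1=[] Q2=[P3]
t=22-24: P2@Q0 runs 2, rem=3, quantum used, demote→Q1. Q0=[] Q1=[P2] Q2=[P3]
t=24-27: P2@Q1 runs 3, rem=0, completes. Q0=[] Q1=[] Q2=[P3]
t=27-35: P3@Q2 runs 8, rem=0, completes. Q0=[] Q1=[] Q2=[]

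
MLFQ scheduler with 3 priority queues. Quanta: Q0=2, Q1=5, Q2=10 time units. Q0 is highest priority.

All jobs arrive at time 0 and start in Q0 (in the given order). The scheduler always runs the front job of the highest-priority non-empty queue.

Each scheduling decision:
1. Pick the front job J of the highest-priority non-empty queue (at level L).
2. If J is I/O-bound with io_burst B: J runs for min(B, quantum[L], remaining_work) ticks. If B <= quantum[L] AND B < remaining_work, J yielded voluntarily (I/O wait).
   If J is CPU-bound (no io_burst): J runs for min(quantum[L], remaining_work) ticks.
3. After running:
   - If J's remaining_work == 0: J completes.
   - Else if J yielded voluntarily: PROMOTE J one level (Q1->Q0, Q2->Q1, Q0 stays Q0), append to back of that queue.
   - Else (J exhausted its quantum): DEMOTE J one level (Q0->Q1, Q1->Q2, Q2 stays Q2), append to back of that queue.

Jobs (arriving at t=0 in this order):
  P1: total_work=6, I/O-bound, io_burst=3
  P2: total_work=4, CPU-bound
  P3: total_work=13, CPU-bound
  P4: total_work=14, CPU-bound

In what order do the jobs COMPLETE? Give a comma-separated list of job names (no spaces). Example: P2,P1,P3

t=0-2: P1@Q0 runs 2, rem=4, quantum used, demote→Q1. Q0=[P2,P3,P4] Q1=[P1] Q2=[]
t=2-4: P2@Q0 runs 2, rem=2, quantum used, demote→Q1. Q0=[P3,P4] Q1=[P1,P2] Q2=[]
t=4-6: P3@Q0 runs 2, rem=11, quantum used, demote→Q1. Q0=[P4] Q1=[P1,P2,P3] Q2=[]
t=6-8: P4@Q0 runs 2, rem=12, quantum used, demote→Q1. Q0=[] Q1=[P1,P2,P3,P4] Q2=[]
t=8-11: P1@Q1 runs 3, rem=1, I/O yield, promote→Q0. Q0=[P1] Q1=[P2,P3,P4] Q2=[]
t=11-12: P1@Q0 runs 1, rem=0, completes. Q0=[] Q1=[P2,P3,P4] Q2=[]
t=12-14: P2@Q1 runs 2, rem=0, completes. Q0=[] Q1=[P3,P4] Q2=[]
t=14-19: P3@Q1 runs 5, rem=6, quantum used, demote→Q2. Q0=[] Q1=[P4] Q2=[P3]
t=19-24: P4@Q1 runs 5, rem=7, quantum used, demote→Q2. Q0=[] Q1=[] Q2=[P3,P4]
t=24-30: P3@Q2 runs 6, rem=0, completes. Q0=[] Q1=[] Q2=[P4]
t=30-37: P4@Q2 runs 7, rem=0, completes. Q0=[] Q1=[] Q2=[]

Answer: P1,P2,P3,P4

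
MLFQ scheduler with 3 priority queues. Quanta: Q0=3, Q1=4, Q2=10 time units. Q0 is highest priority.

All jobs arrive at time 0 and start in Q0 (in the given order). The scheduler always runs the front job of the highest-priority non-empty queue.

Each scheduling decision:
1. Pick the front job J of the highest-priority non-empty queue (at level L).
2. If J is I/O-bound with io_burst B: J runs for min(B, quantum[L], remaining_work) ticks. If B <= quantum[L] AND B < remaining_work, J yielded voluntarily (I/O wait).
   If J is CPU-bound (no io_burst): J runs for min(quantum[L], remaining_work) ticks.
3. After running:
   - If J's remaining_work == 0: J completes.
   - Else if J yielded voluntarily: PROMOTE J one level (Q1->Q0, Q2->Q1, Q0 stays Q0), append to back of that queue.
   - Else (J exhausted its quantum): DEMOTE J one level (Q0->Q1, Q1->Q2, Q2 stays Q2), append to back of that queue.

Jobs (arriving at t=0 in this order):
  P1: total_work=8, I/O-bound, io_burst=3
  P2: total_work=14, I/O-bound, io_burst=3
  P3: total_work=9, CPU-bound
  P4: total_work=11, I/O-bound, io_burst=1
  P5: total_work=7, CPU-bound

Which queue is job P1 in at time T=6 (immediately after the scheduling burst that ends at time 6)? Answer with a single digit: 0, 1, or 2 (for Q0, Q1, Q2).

Answer: 0

Derivation:
t=0-3: P1@Q0 runs 3, rem=5, I/O yield, promote→Q0. Q0=[P2,P3,P4,P5,P1] Q1=[] Q2=[]
t=3-6: P2@Q0 runs 3, rem=11, I/O yield, promote→Q0. Q0=[P3,P4,P5,P1,P2] Q1=[] Q2=[]
t=6-9: P3@Q0 runs 3, rem=6, quantum used, demote→Q1. Q0=[P4,P5,P1,P2] Q1=[P3] Q2=[]
t=9-10: P4@Q0 runs 1, rem=10, I/O yield, promote→Q0. Q0=[P5,P1,P2,P4] Q1=[P3] Q2=[]
t=10-13: P5@Q0 runs 3, rem=4, quantum used, demote→Q1. Q0=[P1,P2,P4] Q1=[P3,P5] Q2=[]
t=13-16: P1@Q0 runs 3, rem=2, I/O yield, promote→Q0. Q0=[P2,P4,P1] Q1=[P3,P5] Q2=[]
t=16-19: P2@Q0 runs 3, rem=8, I/O yield, promote→Q0. Q0=[P4,P1,P2] Q1=[P3,P5] Q2=[]
t=19-20: P4@Q0 runs 1, rem=9, I/O yield, promote→Q0. Q0=[P1,P2,P4] Q1=[P3,P5] Q2=[]
t=20-22: P1@Q0 runs 2, rem=0, completes. Q0=[P2,P4] Q1=[P3,P5] Q2=[]
t=22-25: P2@Q0 runs 3, rem=5, I/O yield, promote→Q0. Q0=[P4,P2] Q1=[P3,P5] Q2=[]
t=25-26: P4@Q0 runs 1, rem=8, I/O yield, promote→Q0. Q0=[P2,P4] Q1=[P3,P5] Q2=[]
t=26-29: P2@Q0 runs 3, rem=2, I/O yield, promote→Q0. Q0=[P4,P2] Q1=[P3,P5] Q2=[]
t=29-30: P4@Q0 runs 1, rem=7, I/O yield, promote→Q0. Q0=[P2,P4] Q1=[P3,P5] Q2=[]
t=30-32: P2@Q0 runs 2, rem=0, completes. Q0=[P4] Q1=[P3,P5] Q2=[]
t=32-33: P4@Q0 runs 1, rem=6, I/O yield, promote→Q0. Q0=[P4] Q1=[P3,P5] Q2=[]
t=33-34: P4@Q0 runs 1, rem=5, I/O yield, promote→Q0. Q0=[P4] Q1=[P3,P5] Q2=[]
t=34-35: P4@Q0 runs 1, rem=4, I/O yield, promote→Q0. Q0=[P4] Q1=[P3,P5] Q2=[]
t=35-36: P4@Q0 runs 1, rem=3, I/O yield, promote→Q0. Q0=[P4] Q1=[P3,P5] Q2=[]
t=36-37: P4@Q0 runs 1, rem=2, I/O yield, promote→Q0. Q0=[P4] Q1=[P3,P5] Q2=[]
t=37-38: P4@Q0 runs 1, rem=1, I/O yield, promote→Q0. Q0=[P4] Q1=[P3,P5] Q2=[]
t=38-39: P4@Q0 runs 1, rem=0, completes. Q0=[] Q1=[P3,P5] Q2=[]
t=39-43: P3@Q1 runs 4, rem=2, quantum used, demote→Q2. Q0=[] Q1=[P5] Q2=[P3]
t=43-47: P5@Q1 runs 4, rem=0, completes. Q0=[] Q1=[] Q2=[P3]
t=47-49: P3@Q2 runs 2, rem=0, completes. Q0=[] Q1=[] Q2=[]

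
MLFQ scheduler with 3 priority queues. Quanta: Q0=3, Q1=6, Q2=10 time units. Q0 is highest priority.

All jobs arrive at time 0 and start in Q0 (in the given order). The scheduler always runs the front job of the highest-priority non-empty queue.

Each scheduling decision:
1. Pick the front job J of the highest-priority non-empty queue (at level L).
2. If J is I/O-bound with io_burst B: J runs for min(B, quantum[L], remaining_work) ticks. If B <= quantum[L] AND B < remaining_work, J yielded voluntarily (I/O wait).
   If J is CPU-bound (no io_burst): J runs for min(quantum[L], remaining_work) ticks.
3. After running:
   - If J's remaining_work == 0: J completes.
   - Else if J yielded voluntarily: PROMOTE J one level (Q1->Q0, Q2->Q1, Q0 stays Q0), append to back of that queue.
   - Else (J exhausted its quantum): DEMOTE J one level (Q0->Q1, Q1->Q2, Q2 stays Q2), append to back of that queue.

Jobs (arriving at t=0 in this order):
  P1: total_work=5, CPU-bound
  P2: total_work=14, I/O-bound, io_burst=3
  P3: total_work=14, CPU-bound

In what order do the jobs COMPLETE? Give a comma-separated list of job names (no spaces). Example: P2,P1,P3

t=0-3: P1@Q0 runs 3, rem=2, quantum used, demote→Q1. Q0=[P2,P3] Q1=[P1] Q2=[]
t=3-6: P2@Q0 runs 3, rem=11, I/O yield, promote→Q0. Q0=[P3,P2] Q1=[P1] Q2=[]
t=6-9: P3@Q0 runs 3, rem=11, quantum used, demote→Q1. Q0=[P2] Q1=[P1,P3] Q2=[]
t=9-12: P2@Q0 runs 3, rem=8, I/O yield, promote→Q0. Q0=[P2] Q1=[P1,P3] Q2=[]
t=12-15: P2@Q0 runs 3, rem=5, I/O yield, promote→Q0. Q0=[P2] Q1=[P1,P3] Q2=[]
t=15-18: P2@Q0 runs 3, rem=2, I/O yield, promote→Q0. Q0=[P2] Q1=[P1,P3] Q2=[]
t=18-20: P2@Q0 runs 2, rem=0, completes. Q0=[] Q1=[P1,P3] Q2=[]
t=20-22: P1@Q1 runs 2, rem=0, completes. Q0=[] Q1=[P3] Q2=[]
t=22-28: P3@Q1 runs 6, rem=5, quantum used, demote→Q2. Q0=[] Q1=[] Q2=[P3]
t=28-33: P3@Q2 runs 5, rem=0, completes. Q0=[] Q1=[] Q2=[]

Answer: P2,P1,P3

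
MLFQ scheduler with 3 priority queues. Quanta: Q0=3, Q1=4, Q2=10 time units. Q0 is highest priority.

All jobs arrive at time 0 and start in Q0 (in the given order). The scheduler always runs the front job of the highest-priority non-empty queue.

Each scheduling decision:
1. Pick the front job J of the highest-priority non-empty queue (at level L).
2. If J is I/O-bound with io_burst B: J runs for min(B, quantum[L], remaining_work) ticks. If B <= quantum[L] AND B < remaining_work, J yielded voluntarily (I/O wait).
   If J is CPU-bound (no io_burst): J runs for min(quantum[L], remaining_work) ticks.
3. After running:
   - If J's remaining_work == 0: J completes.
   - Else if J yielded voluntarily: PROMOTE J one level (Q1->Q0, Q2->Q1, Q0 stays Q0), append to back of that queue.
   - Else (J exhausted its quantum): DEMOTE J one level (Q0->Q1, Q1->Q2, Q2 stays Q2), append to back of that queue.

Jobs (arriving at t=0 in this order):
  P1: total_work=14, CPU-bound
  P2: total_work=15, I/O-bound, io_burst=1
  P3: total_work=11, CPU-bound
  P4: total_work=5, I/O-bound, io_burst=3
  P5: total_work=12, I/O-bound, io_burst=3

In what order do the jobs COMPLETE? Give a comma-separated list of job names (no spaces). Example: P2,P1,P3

t=0-3: P1@Q0 runs 3, rem=11, quantum used, demote→Q1. Q0=[P2,P3,P4,P5] Q1=[P1] Q2=[]
t=3-4: P2@Q0 runs 1, rem=14, I/O yield, promote→Q0. Q0=[P3,P4,P5,P2] Q1=[P1] Q2=[]
t=4-7: P3@Q0 runs 3, rem=8, quantum used, demote→Q1. Q0=[P4,P5,P2] Q1=[P1,P3] Q2=[]
t=7-10: P4@Q0 runs 3, rem=2, I/O yield, promote→Q0. Q0=[P5,P2,P4] Q1=[P1,P3] Q2=[]
t=10-13: P5@Q0 runs 3, rem=9, I/O yield, promote→Q0. Q0=[P2,P4,P5] Q1=[P1,P3] Q2=[]
t=13-14: P2@Q0 runs 1, rem=13, I/O yield, promote→Q0. Q0=[P4,P5,P2] Q1=[P1,P3] Q2=[]
t=14-16: P4@Q0 runs 2, rem=0, completes. Q0=[P5,P2] Q1=[P1,P3] Q2=[]
t=16-19: P5@Q0 runs 3, rem=6, I/O yield, promote→Q0. Q0=[P2,P5] Q1=[P1,P3] Q2=[]
t=19-20: P2@Q0 runs 1, rem=12, I/O yield, promote→Q0. Q0=[P5,P2] Q1=[P1,P3] Q2=[]
t=20-23: P5@Q0 runs 3, rem=3, I/O yield, promote→Q0. Q0=[P2,P5] Q1=[P1,P3] Q2=[]
t=23-24: P2@Q0 runs 1, rem=11, I/O yield, promote→Q0. Q0=[P5,P2] Q1=[P1,P3] Q2=[]
t=24-27: P5@Q0 runs 3, rem=0, completes. Q0=[P2] Q1=[P1,P3] Q2=[]
t=27-28: P2@Q0 runs 1, rem=10, I/O yield, promote→Q0. Q0=[P2] Q1=[P1,P3] Q2=[]
t=28-29: P2@Q0 runs 1, rem=9, I/O yield, promote→Q0. Q0=[P2] Q1=[P1,P3] Q2=[]
t=29-30: P2@Q0 runs 1, rem=8, I/O yield, promote→Q0. Q0=[P2] Q1=[P1,P3] Q2=[]
t=30-31: P2@Q0 runs 1, rem=7, I/O yield, promote→Q0. Q0=[P2] Q1=[P1,P3] Q2=[]
t=31-32: P2@Q0 runs 1, rem=6, I/O yield, promote→Q0. Q0=[P2] Q1=[P1,P3] Q2=[]
t=32-33: P2@Q0 runs 1, rem=5, I/O yield, promote→Q0. Q0=[P2] Q1=[P1,P3] Q2=[]
t=33-34: P2@Q0 runs 1, rem=4, I/O yield, promote→Q0. Q0=[P2] Q1=[P1,P3] Q2=[]
t=34-35: P2@Q0 runs 1, rem=3, I/O yield, promote→Q0. Q0=[P2] Q1=[P1,P3] Q2=[]
t=35-36: P2@Q0 runs 1, rem=2, I/O yield, promote→Q0. Q0=[P2] Q1=[P1,P3] Q2=[]
t=36-37: P2@Q0 runs 1, rem=1, I/O yield, promote→Q0. Q0=[P2] Q1=[P1,P3] Q2=[]
t=37-38: P2@Q0 runs 1, rem=0, completes. Q0=[] Q1=[P1,P3] Q2=[]
t=38-42: P1@Q1 runs 4, rem=7, quantum used, demote→Q2. Q0=[] Q1=[P3] Q2=[P1]
t=42-46: P3@Q1 runs 4, rem=4, quantum used, demote→Q2. Q0=[] Q1=[] Q2=[P1,P3]
t=46-53: P1@Q2 runs 7, rem=0, completes. Q0=[] Q1=[] Q2=[P3]
t=53-57: P3@Q2 runs 4, rem=0, completes. Q0=[] Q1=[] Q2=[]

Answer: P4,P5,P2,P1,P3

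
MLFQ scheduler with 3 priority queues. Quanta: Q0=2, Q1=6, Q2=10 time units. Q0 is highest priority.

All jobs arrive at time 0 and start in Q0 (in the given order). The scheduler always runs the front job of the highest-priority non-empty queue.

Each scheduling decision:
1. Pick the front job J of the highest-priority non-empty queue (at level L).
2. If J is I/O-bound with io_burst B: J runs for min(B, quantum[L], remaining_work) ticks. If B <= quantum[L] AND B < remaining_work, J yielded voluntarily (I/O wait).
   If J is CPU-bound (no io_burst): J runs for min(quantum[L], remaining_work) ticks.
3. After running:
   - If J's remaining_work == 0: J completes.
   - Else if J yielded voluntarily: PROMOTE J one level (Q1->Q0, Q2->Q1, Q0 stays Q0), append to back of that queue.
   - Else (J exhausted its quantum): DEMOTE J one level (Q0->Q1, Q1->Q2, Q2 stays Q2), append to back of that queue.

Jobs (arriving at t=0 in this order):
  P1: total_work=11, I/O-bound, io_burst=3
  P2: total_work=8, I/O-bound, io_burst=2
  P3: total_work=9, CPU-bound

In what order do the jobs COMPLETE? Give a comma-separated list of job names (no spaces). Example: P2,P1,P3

t=0-2: P1@Q0 runs 2, rem=9, quantum used, demote→Q1. Q0=[P2,P3] Q1=[P1] Q2=[]
t=2-4: P2@Q0 runs 2, rem=6, I/O yield, promote→Q0. Q0=[P3,P2] Q1=[P1] Q2=[]
t=4-6: P3@Q0 runs 2, rem=7, quantum used, demote→Q1. Q0=[P2] Q1=[P1,P3] Q2=[]
t=6-8: P2@Q0 runs 2, rem=4, I/O yield, promote→Q0. Q0=[P2] Q1=[P1,P3] Q2=[]
t=8-10: P2@Q0 runs 2, rem=2, I/O yield, promote→Q0. Q0=[P2] Q1=[P1,P3] Q2=[]
t=10-12: P2@Q0 runs 2, rem=0, completes. Q0=[] Q1=[P1,P3] Q2=[]
t=12-15: P1@Q1 runs 3, rem=6, I/O yield, promote→Q0. Q0=[P1] Q1=[P3] Q2=[]
t=15-17: P1@Q0 runs 2, rem=4, quantum used, demote→Q1. Q0=[] Q1=[P3,P1] Q2=[]
t=17-23: P3@Q1 runs 6, rem=1, quantum used, demote→Q2. Q0=[] Q1=[P1] Q2=[P3]
t=23-26: P1@Q1 runs 3, rem=1, I/O yield, promote→Q0. Q0=[P1] Q1=[] Q2=[P3]
t=26-27: P1@Q0 runs 1, rem=0, completes. Q0=[] Q1=[] Q2=[P3]
t=27-28: P3@Q2 runs 1, rem=0, completes. Q0=[] Q1=[] Q2=[]

Answer: P2,P1,P3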